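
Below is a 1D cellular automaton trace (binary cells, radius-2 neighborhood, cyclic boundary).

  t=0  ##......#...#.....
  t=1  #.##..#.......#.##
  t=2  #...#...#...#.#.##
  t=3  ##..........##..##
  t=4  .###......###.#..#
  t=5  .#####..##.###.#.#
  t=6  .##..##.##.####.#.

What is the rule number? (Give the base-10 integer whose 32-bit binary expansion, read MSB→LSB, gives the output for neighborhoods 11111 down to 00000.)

  [31] ##### => .  t=5,i=3
  [30] ####. => .  t=3,i=0
  [29] ###.# => #  t=1,i=0
  [28] ###.. => #  t=2,i=0
  [27] ##.## => .  t=1,i=1
  [26] ##.#. => #  t=4,i=13
  [25] ##..# => #  t=1,i=4
  [24] ##... => #  t=0,i=2
  [23] #.### => #  t=1,i=16
  [22] #.##. => .  t=1,i=2
  [21] #.#.# => .  t=2,i=14
  [20] #.#.. => .  t=4,i=14
  [19] #..## => .  t=3,i=15
  [18] #..#. => .  t=1,i=5
  [17] #...# => .  t=0,i=10
  [16] #.... => #  t=0,i=3
  [15] .#### => #  t=3,i=17
  [14] .###. => #  t=1,i=17
  [13] .##.# => #  t=5,i=9
  [12] .##.. => .  t=0,i=1
  [11] .#.## => .  t=1,i=15
  [10] .#.#. => #  t=2,i=13
  [9] .#..# => #  t=4,i=15
  [8] .#... => .  t=0,i=9
  [7] ..### => .  t=3,i=16
  [6] ..##. => #  t=0,i=0
  [5] ..#.# => #  t=1,i=14
  [4] ..#.. => .  t=0,i=8
  [3] ...## => #  t=0,i=17
  [2] ...#. => .  t=0,i=7
  [1] ....# => #  t=0,i=6
  [0] ..... => .  t=0,i=4
  bits 00110111100000011110011001101010 = 931260010

931260010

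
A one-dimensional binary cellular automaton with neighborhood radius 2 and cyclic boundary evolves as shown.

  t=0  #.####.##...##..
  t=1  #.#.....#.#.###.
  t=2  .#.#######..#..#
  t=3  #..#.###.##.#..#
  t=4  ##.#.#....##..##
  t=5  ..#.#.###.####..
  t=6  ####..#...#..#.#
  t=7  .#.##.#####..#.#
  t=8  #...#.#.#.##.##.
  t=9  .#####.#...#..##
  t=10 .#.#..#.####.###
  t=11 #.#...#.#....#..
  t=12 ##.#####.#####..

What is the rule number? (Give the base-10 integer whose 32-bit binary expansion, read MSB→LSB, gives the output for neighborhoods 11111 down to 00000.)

  #####|#  b31=1 t=2,i=5
  ####.|.  b30=0 t=0,i=4
  ###.#|.  b29=0 t=0,i=5
  ###..|#  b28=1 t=2,i=9
  ##.##|.  b27=0 t=0,i=6
  ##.#.|#  b26=1 t=1,i=15
  ##..#|#  b25=1 t=0,i=14
  ##...|.  b24=0 t=0,i=9
  #.###|#  b23=1 t=0,i=2
  #.##.|.  b22=0 t=0,i=7
  #.#.#|.  b21=0 t=1,i=0
  #.#..|.  b20=0 t=1,i=2
  #..##|#  b19=1 t=3,i=14
  #..#.|.  b18=0 t=0,i=15
  #...#|#  b17=1 t=0,i=10
  #....|#  b16=1 t=1,i=4
  .####|.  b15=0 t=0,i=3
  .###.|.  b14=0 t=1,i=13
  .##.#|#  b13=1 t=3,i=10
  .##..|#  b12=1 t=0,i=8
  .#.##|.  b11=0 t=0,i=1
  .#.#.|#  b10=1 t=1,i=1
  .#..#|.  b9=0 t=2,i=13
  .#...|#  b8=1 t=1,i=3
  ..###|.  b7=0 t=4,i=14
  ..##.|#  b6=1 t=0,i=12
  ..#.#|#  b5=1 t=0,i=0
  ..#..|#  b4=1 t=2,i=12
  ...##|.  b3=0 t=0,i=11
  ...#.|#  b2=1 t=1,i=7
  ....#|#  b1=1 t=1,i=6
  .....|#  b0=1 t=1,i=5
  bits 10010110100010110011010101110111 = 2525705591

2525705591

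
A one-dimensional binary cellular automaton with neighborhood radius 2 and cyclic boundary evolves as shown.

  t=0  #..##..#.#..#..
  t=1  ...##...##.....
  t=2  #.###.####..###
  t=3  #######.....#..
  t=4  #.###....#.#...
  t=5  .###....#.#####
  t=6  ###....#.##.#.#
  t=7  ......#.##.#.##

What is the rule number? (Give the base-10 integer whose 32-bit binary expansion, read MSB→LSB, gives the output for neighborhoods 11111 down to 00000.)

2899467725

  nb #####: next=#  (t=3,i=2, bit31=1)
  nb ####.: next=.  (t=2,i=8, bit30=0)
  nb ###.#: next=#  (t=2,i=0, bit29=1)
  nb ###..: next=.  (t=2,i=9, bit28=0)
  nb ##.##: next=#  (t=2,i=1, bit27=1)
  nb ##.#.: next=#  (t=6,i=11, bit26=1)
  nb ##..#: next=.  (t=0,i=5, bit25=0)
  nb ##...: next=.  (t=1,i=5, bit24=0)
  nb #.###: next=#  (t=2,i=2, bit23=1)
  nb #.##.: next=#  (t=6,i=9, bit22=1)
  nb #.#.#: next=.  (t=6,i=12, bit21=0)
  nb #.#..: next=#  (t=0,i=9, bit20=1)
  nb #..##: next=.  (t=0,i=2, bit19=0)
  nb #..#.: next=.  (t=0,i=6, bit18=0)
  nb #...#: next=#  (t=1,i=6, bit17=1)
  nb #....: next=.  (t=1,i=11, bit16=0)
  nb .####: next=.  (t=2,i=7, bit15=0)
  nb .###.: next=#  (t=2,i=3, bit14=1)
  nb .##.#: next=.  (t=6,i=10, bit13=0)
  nb .##..: next=#  (t=0,i=4, bit12=1)
  nb .#.##: next=#  (t=4,i=1, bit11=1)
  nb .#.#.: next=#  (t=0,i=8, bit10=1)
  nb .#..#: next=.  (t=0,i=1, bit9=0)
  nb .#...: next=#  (t=4,i=12, bit8=1)
  nb ..###: next=#  (t=2,i=12, bit7=1)
  nb ..##.: next=#  (t=0,i=3, bit6=1)
  nb ..#.#: next=.  (t=0,i=7, bit5=0)
  nb ..#..: next=.  (t=0,i=0, bit4=0)
  nb ...##: next=#  (t=1,i=2, bit3=1)
  nb ...#.: next=#  (t=3,i=11, bit2=1)
  nb ....#: next=.  (t=1,i=1, bit1=0)
  nb .....: next=#  (t=1,i=0, bit0=1)
  bits 10101100110100100101110111001101 = 2899467725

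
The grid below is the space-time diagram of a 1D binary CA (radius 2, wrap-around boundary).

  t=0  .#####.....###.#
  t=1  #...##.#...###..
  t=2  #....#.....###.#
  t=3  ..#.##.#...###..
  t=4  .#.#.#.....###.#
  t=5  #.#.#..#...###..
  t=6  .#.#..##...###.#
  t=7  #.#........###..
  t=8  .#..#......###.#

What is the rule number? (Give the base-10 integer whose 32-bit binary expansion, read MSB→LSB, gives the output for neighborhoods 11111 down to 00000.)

1879403668

  ##### -> .   bit 31 = 0  t=0,i=3
  ####. -> #   bit 30 = 1  t=0,i=4
  ###.# -> #   bit 29 = 1  t=0,i=13
  ###.. -> #   bit 28 = 1  t=0,i=5
  ##.## -> .   bit 27 = 0  t=2,i=14
  ##.#. -> .   bit 26 = 0  t=0,i=14
  ##..# -> .   bit 25 = 0  t=1,i=14
  ##... -> .   bit 24 = 0  t=0,i=6
  #.### -> .   bit 23 = 0  t=0,i=1
  #.##. -> .   bit 22 = 0  t=2,i=15
  #.#.# -> .   bit 21 = 0  t=0,i=15
  #.#.. -> .   bit 20 = 0  t=1,i=7
  #..## -> .   bit 19 = 0  t=6,i=5
  #..#. -> #   bit 18 = 1  t=1,i=15
  #...# -> .   bit 17 = 0  t=1,i=2
  #.... -> #   bit 16 = 1  t=0,i=7
  .#### -> .   bit 15 = 0  t=0,i=2
  .###. -> #   bit 14 = 1  t=0,i=12
  .##.# -> #   bit 13 = 1  t=1,i=5
  .##.. -> .   bit 12 = 0  t=2,i=0
  .#.## -> #   bit 11 = 1  t=0,i=0
  .#.#. -> #   bit 10 = 1  t=4,i=0
  .#..# -> .   bit 9 = 0  t=5,i=5
  .#... -> .   bit 8 = 0  t=1,i=1
  ..### -> #   bit 7 = 1  t=0,i=11
  ..##. -> .   bit 6 = 0  t=1,i=4
  ..#.# -> .   bit 5 = 0  t=3,i=2
  ..#.. -> #   bit 4 = 1  t=1,i=0
  ...## -> .   bit 3 = 0  t=0,i=10
  ...#. -> #   bit 2 = 1  t=2,i=4
  ....# -> .   bit 1 = 0  t=0,i=9
  ..... -> .   bit 0 = 0  t=0,i=8
  bits 01110000000001010110110010010100 = 1879403668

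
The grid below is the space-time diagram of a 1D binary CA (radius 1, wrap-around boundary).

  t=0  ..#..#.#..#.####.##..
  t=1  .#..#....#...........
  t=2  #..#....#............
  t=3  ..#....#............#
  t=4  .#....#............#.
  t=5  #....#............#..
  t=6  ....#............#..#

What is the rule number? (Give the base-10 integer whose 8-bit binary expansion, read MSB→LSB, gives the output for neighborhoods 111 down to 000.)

  [7] ### => .  t=0,i=13
  [6] ##. => .  t=0,i=15
  [5] #.# => .  t=0,i=6
  [4] #.. => .  t=0,i=3
  [3] .## => .  t=0,i=12
  [2] .#. => .  t=0,i=2
  [1] ..# => #  t=0,i=1
  [0] ... => .  t=0,i=0
  bits 00000010 = 2

2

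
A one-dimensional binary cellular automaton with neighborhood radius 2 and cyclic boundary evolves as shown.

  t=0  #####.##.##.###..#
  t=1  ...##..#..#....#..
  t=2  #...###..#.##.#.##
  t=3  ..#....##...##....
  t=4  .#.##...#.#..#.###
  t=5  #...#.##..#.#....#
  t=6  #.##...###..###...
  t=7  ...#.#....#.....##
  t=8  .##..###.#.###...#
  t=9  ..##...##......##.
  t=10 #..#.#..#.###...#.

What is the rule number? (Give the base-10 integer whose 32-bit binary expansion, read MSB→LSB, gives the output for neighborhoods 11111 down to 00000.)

1712795909

  ##### -> .   bit 31 = 0  t=0,i=1
  ####. -> #   bit 30 = 1  t=0,i=3
  ###.# -> #   bit 29 = 1  t=0,i=4
  ###.. -> .   bit 28 = 0  t=0,i=14
  ##.## -> .   bit 27 = 0  t=0,i=5
  ##.#. -> #   bit 26 = 1  t=2,i=13
  ##..# -> #   bit 25 = 1  t=0,i=15
  ##... -> .   bit 24 = 0  t=2,i=1
  #.### -> .   bit 23 = 0  t=0,i=12
  #.##. -> .   bit 22 = 0  t=0,i=6
  #.#.# -> .   bit 21 = 0  t=2,i=14
  #.#.. -> #   bit 20 = 1  t=4,i=10
  #..## -> .   bit 19 = 0  t=0,i=16
  #..#. -> #   bit 18 = 1  t=1,i=6
  #...# -> #   bit 17 = 1  t=2,i=2
  #.... -> #   bit 16 = 1  t=1,i=12
  .#### -> .   bit 15 = 0  t=0,i=0
  .###. -> .   bit 14 = 0  t=0,i=13
  .##.# -> #   bit 13 = 1  t=0,i=7
  .##.. -> #   bit 12 = 1  t=1,i=4
  .#.## -> .   bit 11 = 0  t=2,i=10
  .#.#. -> .   bit 10 = 0  t=4,i=9
  .#..# -> .   bit 9 = 0  t=1,i=8
  .#... -> #   bit 8 = 1  t=1,i=11
  ..### -> .   bit 7 = 0  t=0,i=17
  ..##. -> .   bit 6 = 0  t=1,i=3
  ..#.# -> .   bit 5 = 0  t=2,i=9
  ..#.. -> .   bit 4 = 0  t=1,i=7
  ...## -> .   bit 3 = 0  t=1,i=2
  ...#. -> #   bit 2 = 1  t=1,i=14
  ....# -> .   bit 1 = 0  t=1,i=1
  ..... -> #   bit 0 = 1  t=1,i=0
  bits 01100110000101110011000100000101 = 1712795909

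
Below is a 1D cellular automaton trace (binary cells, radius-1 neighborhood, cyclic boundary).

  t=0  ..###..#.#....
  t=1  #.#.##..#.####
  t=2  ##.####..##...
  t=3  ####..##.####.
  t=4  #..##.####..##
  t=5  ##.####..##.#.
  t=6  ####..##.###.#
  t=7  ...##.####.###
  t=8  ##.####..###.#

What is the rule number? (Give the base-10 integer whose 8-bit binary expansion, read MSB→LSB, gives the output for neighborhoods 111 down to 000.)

121

  ### -> .   bit 7 = 0  t=0,i=3
  ##. -> #   bit 6 = 1  t=0,i=4
  #.# -> #   bit 5 = 1  t=0,i=8
  #.. -> #   bit 4 = 1  t=0,i=5
  .## -> #   bit 3 = 1  t=0,i=2
  .#. -> .   bit 2 = 0  t=0,i=7
  ..# -> .   bit 1 = 0  t=0,i=1
  ... -> #   bit 0 = 1  t=0,i=0
  bits 01111001 = 121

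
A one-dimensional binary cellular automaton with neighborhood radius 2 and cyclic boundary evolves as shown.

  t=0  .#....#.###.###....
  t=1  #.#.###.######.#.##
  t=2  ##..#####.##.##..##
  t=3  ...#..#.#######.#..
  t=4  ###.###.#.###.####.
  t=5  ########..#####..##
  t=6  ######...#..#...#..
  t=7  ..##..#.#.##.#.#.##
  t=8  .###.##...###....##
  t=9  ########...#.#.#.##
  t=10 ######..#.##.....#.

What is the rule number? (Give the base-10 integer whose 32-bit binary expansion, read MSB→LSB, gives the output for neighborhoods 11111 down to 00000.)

  #####|#  b31=1 t=1,i=10
  ####.|.  b30=0 t=1,i=12
  ###.#|#  b29=1 t=0,i=10
  ###..|.  b28=0 t=0,i=14
  ##.##|#  b27=1 t=0,i=11
  ##.#.|#  b26=1 t=1,i=1
  ##..#|.  b25=0 t=2,i=2
  ##...|#  b24=1 t=0,i=15
  #.###|#  b23=1 t=0,i=8
  #.##.|#  b22=1 t=2,i=10
  #.#.#|.  b21=0 t=1,i=2
  #.#..|#  b20=1 t=3,i=16
  #..##|#  b19=1 t=2,i=3
  #..#.|#  b18=1 t=3,i=5
  #...#|.  b17=0 t=6,i=7
  #....|.  b16=0 t=0,i=3
  .####|.  b15=0 t=1,i=9
  .###.|#  b14=1 t=0,i=9
  .##.#|#  b13=1 t=2,i=11
  .##..|#  b12=1 t=2,i=14
  .#.##|.  b11=0 t=0,i=7
  .#.#.|.  b10=0 t=7,i=7
  .#..#|#  b9=1 t=3,i=4
  .#...|#  b8=1 t=0,i=2
  ..###|.  b7=0 t=2,i=4
  ..##.|#  b6=1 t=7,i=2
  ..#.#|#  b5=1 t=0,i=6
  ..#..|.  b4=0 t=0,i=1
  ...##|.  b3=0 t=8,i=9
  ...#.|#  b2=1 t=0,i=0
  ....#|#  b1=1 t=0,i=4
  .....|#  b0=1 t=0,i=17
  bits 10101101110111000111001101100111 = 2916905831

2916905831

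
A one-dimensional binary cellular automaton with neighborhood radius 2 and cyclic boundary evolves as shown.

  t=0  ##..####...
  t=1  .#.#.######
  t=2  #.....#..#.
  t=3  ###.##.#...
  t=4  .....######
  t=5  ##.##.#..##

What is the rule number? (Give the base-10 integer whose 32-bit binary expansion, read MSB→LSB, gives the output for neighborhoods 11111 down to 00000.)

1427878670

  nb #####: next=.  (t=1,i=7, bit31=0)
  nb ####.: next=#  (t=0,i=6, bit30=1)
  nb ###.#: next=.  (t=1,i=10, bit29=0)
  nb ###..: next=#  (t=0,i=7, bit28=1)
  nb ##.##: next=.  (t=3,i=3, bit27=0)
  nb ##.#.: next=#  (t=1,i=0, bit26=1)
  nb ##..#: next=.  (t=0,i=2, bit25=0)
  nb ##...: next=#  (t=0,i=8, bit24=1)
  nb #.###: next=.  (t=1,i=5, bit23=0)
  nb #.##.: next=.  (t=3,i=4, bit22=0)
  nb #.#.#: next=.  (t=1,i=1, bit21=0)
  nb #.#..: next=#  (t=2,i=0, bit20=1)
  nb #..##: next=#  (t=0,i=3, bit19=1)
  nb #..#.: next=.  (t=2,i=8, bit18=0)
  nb #...#: next=#  (t=0,i=9, bit17=1)
  nb #....: next=#  (t=2,i=2, bit16=1)
  nb .####: next=#  (t=0,i=5, bit15=1)
  nb .###.: next=.  (t=3,i=1, bit14=0)
  nb .##.#: next=#  (t=3,i=5, bit13=1)
  nb .##..: next=#  (t=0,i=1, bit12=1)
  nb .#.##: next=.  (t=1,i=4, bit11=0)
  nb .#.#.: next=.  (t=1,i=2, bit10=0)
  nb .#..#: next=#  (t=2,i=7, bit9=1)
  nb .#...: next=#  (t=2,i=1, bit8=1)
  nb ..###: next=.  (t=0,i=4, bit7=0)
  nb ..##.: next=.  (t=0,i=0, bit6=0)
  nb ..#.#: next=.  (t=2,i=9, bit5=0)
  nb ..#..: next=.  (t=2,i=6, bit4=0)
  nb ...##: next=#  (t=0,i=10, bit3=1)
  nb ...#.: next=#  (t=2,i=5, bit2=1)
  nb ....#: next=#  (t=2,i=4, bit1=1)
  nb .....: next=.  (t=2,i=3, bit0=0)
  bits 01010101000110111011001100001110 = 1427878670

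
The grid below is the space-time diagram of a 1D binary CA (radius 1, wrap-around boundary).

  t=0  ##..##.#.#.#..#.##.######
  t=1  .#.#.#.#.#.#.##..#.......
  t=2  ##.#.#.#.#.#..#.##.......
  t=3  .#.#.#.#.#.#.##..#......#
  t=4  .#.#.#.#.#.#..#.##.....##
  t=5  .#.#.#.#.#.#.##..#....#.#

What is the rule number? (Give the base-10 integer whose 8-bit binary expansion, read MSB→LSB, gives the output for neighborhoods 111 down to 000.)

70

  ### -> .   bit 7 = 0  t=0,i=0
  ##. -> #   bit 6 = 1  t=0,i=1
  #.# -> .   bit 5 = 0  t=0,i=6
  #.. -> .   bit 4 = 0  t=0,i=2
  .## -> .   bit 3 = 0  t=0,i=4
  .#. -> #   bit 2 = 1  t=0,i=7
  ..# -> #   bit 1 = 1  t=0,i=3
  ... -> .   bit 0 = 0  t=1,i=19
  bits 01000110 = 70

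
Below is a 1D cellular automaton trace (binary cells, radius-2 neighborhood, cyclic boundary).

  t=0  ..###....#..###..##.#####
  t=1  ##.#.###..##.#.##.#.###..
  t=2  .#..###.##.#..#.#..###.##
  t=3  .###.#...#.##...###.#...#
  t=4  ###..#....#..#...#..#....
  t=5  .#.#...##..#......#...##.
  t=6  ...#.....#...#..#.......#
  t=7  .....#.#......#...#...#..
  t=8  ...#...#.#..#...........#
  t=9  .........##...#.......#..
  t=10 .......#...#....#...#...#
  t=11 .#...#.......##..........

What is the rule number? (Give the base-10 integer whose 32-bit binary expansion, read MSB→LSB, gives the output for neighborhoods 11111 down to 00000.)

  nb #####: next=#  (t=0,i=22, bit31=1)
  nb ####.: next=.  (t=0,i=23, bit30=0)
  nb ###.#: next=.  (t=2,i=6, bit29=0)
  nb ###..: next=.  (t=0,i=4, bit28=0)
  nb ##.##: next=.  (t=0,i=19, bit27=0)
  nb ##.#.: next=.  (t=1,i=2, bit26=0)
  nb ##..#: next=#  (t=0,i=0, bit25=1)
  nb ##...: next=#  (t=0,i=5, bit24=1)
  nb #.###: next=#  (t=0,i=20, bit23=1)
  nb #.##.: next=.  (t=1,i=15, bit22=0)
  nb #.#.#: next=.  (t=1,i=3, bit21=0)
  nb #.#..: next=#  (t=2,i=1, bit20=1)
  nb #..##: next=#  (t=0,i=1, bit19=1)
  nb #..#.: next=.  (t=2,i=13, bit18=0)
  nb #...#: next=.  (t=3,i=7, bit17=0)
  nb #....: next=#  (t=0,i=6, bit16=1)
  nb .####: next=#  (t=0,i=21, bit15=1)
  nb .###.: next=#  (t=0,i=3, bit14=1)
  nb .##.#: next=#  (t=0,i=18, bit13=1)
  nb .##..: next=.  (t=3,i=12, bit12=0)
  nb .#.##: next=#  (t=1,i=4, bit11=1)
  nb .#.#.: next=.  (t=2,i=15, bit10=0)
  nb .#..#: next=#  (t=0,i=10, bit9=1)
  nb .#...: next=.  (t=3,i=6, bit8=0)
  nb ..###: next=.  (t=0,i=2, bit7=0)
  nb ..##.: next=.  (t=0,i=17, bit6=0)
  nb ..#.#: next=.  (t=2,i=14, bit5=0)
  nb ..#..: next=.  (t=0,i=9, bit4=0)
  nb ...##: next=.  (t=3,i=15, bit3=0)
  nb ...#.: next=.  (t=0,i=8, bit2=0)
  nb ....#: next=#  (t=0,i=7, bit1=1)
  nb .....: next=.  (t=5,i=14, bit0=0)
  bits 10000011100110011110101000000010 = 2207902210

2207902210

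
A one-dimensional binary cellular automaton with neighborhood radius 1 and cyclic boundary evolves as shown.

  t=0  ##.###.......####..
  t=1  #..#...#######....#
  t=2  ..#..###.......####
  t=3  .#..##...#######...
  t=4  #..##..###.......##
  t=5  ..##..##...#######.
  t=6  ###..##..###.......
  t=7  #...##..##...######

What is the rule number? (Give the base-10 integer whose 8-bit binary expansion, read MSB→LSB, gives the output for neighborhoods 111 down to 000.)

11

  ###|.  b7=0 t=0,i=4
  ##.|.  b6=0 t=0,i=1
  #.#|.  b5=0 t=0,i=2
  #..|.  b4=0 t=0,i=6
  .##|#  b3=1 t=0,i=0
  .#.|.  b2=0 t=1,i=3
  ..#|#  b1=1 t=0,i=12
  ...|#  b0=1 t=0,i=7
  bits 00001011 = 11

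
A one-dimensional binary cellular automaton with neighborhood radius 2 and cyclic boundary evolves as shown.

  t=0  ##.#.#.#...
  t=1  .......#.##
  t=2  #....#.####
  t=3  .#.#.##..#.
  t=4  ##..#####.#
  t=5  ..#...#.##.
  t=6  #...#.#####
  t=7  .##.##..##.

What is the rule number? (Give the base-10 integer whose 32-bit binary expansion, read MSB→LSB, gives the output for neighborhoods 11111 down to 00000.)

  ##### -> #   bit 31 = 1  t=2,i=9
  ####. -> .   bit 30 = 0  t=2,i=10
  ###.# -> #   bit 29 = 1  t=4,i=8
  ###.. -> .   bit 28 = 0  t=2,i=0
  ##.## -> #   bit 27 = 1  t=4,i=9
  ##.#. -> .   bit 26 = 0  t=0,i=2
  ##..# -> #   bit 25 = 1  t=3,i=7
  ##... -> #   bit 24 = 1  t=1,i=0
  #.### -> .   bit 23 = 0  t=2,i=7
  #.##. -> #   bit 22 = 1  t=1,i=9
  #.#.# -> .   bit 21 = 0  t=0,i=3
  #.#.. -> #   bit 20 = 1  t=0,i=7
  #..## -> .   bit 19 = 0  t=4,i=3
  #..#. -> #   bit 18 = 1  t=3,i=0
  #...# -> #   bit 17 = 1  t=0,i=9
  #.... -> .   bit 16 = 0  t=1,i=1
  .#### -> .   bit 15 = 0  t=2,i=8
  .###. -> .   bit 14 = 0  t=4,i=0
  .##.# -> .   bit 13 = 0  t=0,i=1
  .##.. -> #   bit 12 = 1  t=1,i=10
  .#.## -> #   bit 11 = 1  t=1,i=8
  .#.#. -> .   bit 10 = 0  t=0,i=4
  .#..# -> #   bit 9 = 1  t=3,i=10
  .#... -> .   bit 8 = 0  t=0,i=8
  ..### -> .   bit 7 = 0  t=4,i=4
  ..##. -> .   bit 6 = 0  t=0,i=0
  ..#.# -> #   bit 5 = 1  t=1,i=7
  ..#.. -> .   bit 4 = 0  t=3,i=9
  ...## -> #   bit 3 = 1  t=0,i=10
  ...#. -> .   bit 2 = 0  t=1,i=6
  ....# -> #   bit 1 = 1  t=1,i=5
  ..... -> .   bit 0 = 0  t=1,i=2
  bits 10101011010101100001101000101010 = 2874546730

2874546730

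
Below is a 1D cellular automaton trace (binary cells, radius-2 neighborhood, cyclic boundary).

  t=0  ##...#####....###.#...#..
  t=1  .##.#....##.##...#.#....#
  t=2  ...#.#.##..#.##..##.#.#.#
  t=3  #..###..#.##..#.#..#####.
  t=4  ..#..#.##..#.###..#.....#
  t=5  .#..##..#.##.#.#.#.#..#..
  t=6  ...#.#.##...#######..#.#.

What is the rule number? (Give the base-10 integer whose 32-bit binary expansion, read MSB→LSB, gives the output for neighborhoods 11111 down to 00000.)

  ##### -> .   bit 31 = 0  t=0,i=7
  ####. -> .   bit 30 = 0  t=0,i=8
  ###.# -> .   bit 29 = 0  t=0,i=16
  ###.. -> #   bit 28 = 1  t=0,i=9
  ##.## -> #   bit 27 = 1  t=1,i=11
  ##.#. -> #   bit 26 = 1  t=0,i=17
  ##..# -> .   bit 25 = 0  t=2,i=9
  ##... -> #   bit 24 = 1  t=0,i=2
  #.### -> #   bit 23 = 1  t=4,i=13
  #.##. -> .   bit 22 = 0  t=1,i=1
  #.#.# -> #   bit 21 = 1  t=2,i=5
  #.#.. -> .   bit 20 = 0  t=0,i=18
  #..## -> #   bit 19 = 1  t=0,i=24
  #..#. -> #   bit 18 = 1  t=2,i=10
  #...# -> .   bit 17 = 0  t=0,i=3
  #.... -> .   bit 16 = 0  t=0,i=11
  .#### -> .   bit 15 = 0  t=0,i=6
  .###. -> .   bit 14 = 0  t=0,i=15
  .##.# -> .   bit 13 = 0  t=1,i=2
  .##.. -> #   bit 12 = 1  t=0,i=1
  .#.## -> .   bit 11 = 0  t=1,i=0
  .#.#. -> #   bit 10 = 1  t=1,i=18
  .#..# -> .   bit 9 = 0  t=0,i=23
  .#... -> #   bit 8 = 1  t=0,i=19
  ..### -> .   bit 7 = 0  t=0,i=5
  ..##. -> .   bit 6 = 0  t=0,i=0
  ..#.# -> #   bit 5 = 1  t=1,i=17
  ..#.. -> .   bit 4 = 0  t=0,i=22
  ...## -> #   bit 3 = 1  t=0,i=4
  ...#. -> .   bit 2 = 0  t=0,i=21
  ....# -> #   bit 1 = 1  t=0,i=12
  ..... -> .   bit 0 = 0  t=4,i=21
  bits 00011101101011000001010100101010 = 497816874

497816874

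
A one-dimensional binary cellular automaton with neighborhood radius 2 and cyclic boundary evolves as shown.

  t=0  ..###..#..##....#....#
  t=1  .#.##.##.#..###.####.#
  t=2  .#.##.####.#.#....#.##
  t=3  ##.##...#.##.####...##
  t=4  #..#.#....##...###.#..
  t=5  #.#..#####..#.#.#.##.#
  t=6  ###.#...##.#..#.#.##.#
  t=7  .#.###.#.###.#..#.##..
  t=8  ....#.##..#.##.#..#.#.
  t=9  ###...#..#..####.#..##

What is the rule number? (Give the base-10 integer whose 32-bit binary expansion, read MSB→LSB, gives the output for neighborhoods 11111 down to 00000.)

1434280219

  nb #####: next=.  (t=5,i=7, bit31=0)
  nb ####.: next=#  (t=1,i=18, bit30=1)
  nb ###.#: next=.  (t=1,i=14, bit29=0)
  nb ###..: next=#  (t=0,i=4, bit28=1)
  nb ##.##: next=.  (t=1,i=5, bit27=0)
  nb ##.#.: next=#  (t=1,i=8, bit26=1)
  nb ##..#: next=.  (t=0,i=5, bit25=0)
  nb ##...: next=#  (t=0,i=12, bit24=1)
  nb #.###: next=.  (t=1,i=16, bit23=0)
  nb #.##.: next=#  (t=1,i=3, bit22=1)
  nb #.#.#: next=#  (t=1,i=1, bit21=1)
  nb #.#..: next=#  (t=1,i=9, bit20=1)
  nb #..##: next=#  (t=0,i=1, bit19=1)
  nb #..#.: next=#  (t=0,i=6, bit18=1)
  nb #...#: next=.  (t=3,i=6, bit17=0)
  nb #....: next=#  (t=0,i=13, bit16=1)
  nb .####: next=.  (t=1,i=17, bit15=0)
  nb .###.: next=#  (t=0,i=3, bit14=1)
  nb .##.#: next=#  (t=1,i=4, bit13=1)
  nb .##..: next=.  (t=0,i=11, bit12=0)
  nb .#.##: next=.  (t=1,i=2, bit11=0)
  nb .#.#.: next=.  (t=1,i=0, bit10=0)
  nb .#..#: next=.  (t=0,i=0, bit9=0)
  nb .#...: next=#  (t=0,i=17, bit8=1)
  nb ..###: next=.  (t=0,i=2, bit7=0)
  nb ..##.: next=.  (t=0,i=10, bit6=0)
  nb ..#.#: next=.  (t=2,i=18, bit5=0)
  nb ..#..: next=#  (t=0,i=7, bit4=1)
  nb ...##: next=#  (t=3,i=19, bit3=1)
  nb ...#.: next=.  (t=0,i=15, bit2=0)
  nb ....#: next=#  (t=0,i=14, bit1=1)
  nb .....: next=#  (t=8,i=1, bit0=1)
  bits 01010101011111010110000100011011 = 1434280219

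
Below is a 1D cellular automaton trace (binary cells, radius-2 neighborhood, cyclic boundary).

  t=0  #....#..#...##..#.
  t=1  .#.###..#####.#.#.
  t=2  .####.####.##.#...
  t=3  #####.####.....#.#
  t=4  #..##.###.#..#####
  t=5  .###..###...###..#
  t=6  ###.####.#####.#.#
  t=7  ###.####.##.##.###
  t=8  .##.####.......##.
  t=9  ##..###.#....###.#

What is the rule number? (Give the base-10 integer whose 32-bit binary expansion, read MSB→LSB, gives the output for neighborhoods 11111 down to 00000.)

1672137214

  ##### -> .   bit 31 = 0  t=1,i=10
  ####. -> #   bit 30 = 1  t=1,i=11
  ###.# -> #   bit 29 = 1  t=1,i=12
  ###.. -> .   bit 28 = 0  t=1,i=5
  ##.## -> .   bit 27 = 0  t=2,i=5
  ##.#. -> .   bit 26 = 0  t=1,i=13
  ##..# -> #   bit 25 = 1  t=0,i=14
  ##... -> #   bit 24 = 1  t=3,i=10
  #.### -> #   bit 23 = 1  t=1,i=3
  #.##. -> .   bit 22 = 0  t=2,i=11
  #.#.# -> #   bit 21 = 1  t=1,i=14
  #.#.. -> .   bit 20 = 0  t=0,i=0
  #..## -> #   bit 19 = 1  t=1,i=7
  #..#. -> .   bit 18 = 0  t=0,i=7
  #...# -> #   bit 17 = 1  t=0,i=10
  #.... -> .   bit 16 = 0  t=0,i=2
  .#### -> #   bit 15 = 1  t=1,i=9
  .###. -> #   bit 14 = 1  t=1,i=4
  .##.# -> .   bit 13 = 0  t=2,i=12
  .##.. -> .   bit 12 = 0  t=0,i=13
  .#.## -> #   bit 11 = 1  t=1,i=2
  .#.#. -> .   bit 10 = 0  t=0,i=17
  .#..# -> .   bit 9 = 0  t=0,i=6
  .#... -> #   bit 8 = 1  t=0,i=1
  ..### -> #   bit 7 = 1  t=1,i=8
  ..##. -> #   bit 6 = 1  t=0,i=12
  ..#.# -> #   bit 5 = 1  t=0,i=16
  ..#.. -> #   bit 4 = 1  t=0,i=5
  ...## -> #   bit 3 = 1  t=0,i=11
  ...#. -> #   bit 2 = 1  t=0,i=4
  ....# -> #   bit 1 = 1  t=0,i=3
  ..... -> .   bit 0 = 0  t=3,i=12
  bits 01100011101010101100100111111110 = 1672137214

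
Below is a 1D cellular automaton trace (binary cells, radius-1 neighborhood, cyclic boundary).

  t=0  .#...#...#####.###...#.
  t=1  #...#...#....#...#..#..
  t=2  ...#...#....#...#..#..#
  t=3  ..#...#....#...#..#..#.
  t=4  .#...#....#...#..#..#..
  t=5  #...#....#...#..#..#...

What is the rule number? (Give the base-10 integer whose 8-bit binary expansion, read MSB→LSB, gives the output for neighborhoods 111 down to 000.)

66

  [7] ### => .  t=0,i=10
  [6] ##. => #  t=0,i=13
  [5] #.# => .  t=0,i=14
  [4] #.. => .  t=0,i=2
  [3] .## => .  t=0,i=9
  [2] .#. => .  t=0,i=1
  [1] ..# => #  t=0,i=0
  [0] ... => .  t=0,i=3
  bits 01000010 = 66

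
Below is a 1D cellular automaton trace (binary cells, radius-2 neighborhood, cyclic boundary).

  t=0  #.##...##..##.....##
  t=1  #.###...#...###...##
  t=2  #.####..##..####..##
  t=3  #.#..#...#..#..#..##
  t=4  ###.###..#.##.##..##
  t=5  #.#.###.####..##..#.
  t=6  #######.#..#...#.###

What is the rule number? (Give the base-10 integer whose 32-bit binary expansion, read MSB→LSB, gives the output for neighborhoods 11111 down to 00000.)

3052756400

  #####|#  b31=1 t=4,i=0
  ####.|.  b30=0 t=2,i=4
  ###.#|#  b29=1 t=0,i=0
  ###..|#  b28=1 t=1,i=4
  ##.##|.  b27=0 t=0,i=1
  ##.#.|#  b26=1 t=3,i=1
  ##..#|.  b25=0 t=0,i=9
  ##...|#  b24=1 t=0,i=4
  #.###|#  b23=1 t=1,i=2
  #.##.|#  b22=1 t=0,i=2
  #.#.#|#  b21=1 t=5,i=0
  #.#..|#  b20=1 t=3,i=2
  #..##|.  b19=0 t=0,i=10
  #..#.|#  b18=1 t=3,i=4
  #...#|.  b17=0 t=0,i=5
  #....|#  b16=1 t=0,i=14
  .####|.  b15=0 t=2,i=3
  .###.|#  b14=1 t=0,i=19
  .##.#|.  b13=0 t=4,i=12
  .##..|#  b12=1 t=0,i=3
  .#.##|#  b11=1 t=4,i=10
  .#.#.|#  b10=1 t=5,i=1
  .#..#|.  b9=0 t=3,i=3
  .#...|#  b8=1 t=1,i=9
  ..###|#  b7=1 t=0,i=18
  ..##.|.  b6=0 t=0,i=7
  ..#.#|#  b5=1 t=4,i=9
  ..#..|#  b4=1 t=1,i=8
  ...##|.  b3=0 t=0,i=6
  ...#.|.  b2=0 t=1,i=7
  ....#|.  b1=0 t=0,i=16
  .....|.  b0=0 t=0,i=15
  bits 10110101111101010101110110110000 = 3052756400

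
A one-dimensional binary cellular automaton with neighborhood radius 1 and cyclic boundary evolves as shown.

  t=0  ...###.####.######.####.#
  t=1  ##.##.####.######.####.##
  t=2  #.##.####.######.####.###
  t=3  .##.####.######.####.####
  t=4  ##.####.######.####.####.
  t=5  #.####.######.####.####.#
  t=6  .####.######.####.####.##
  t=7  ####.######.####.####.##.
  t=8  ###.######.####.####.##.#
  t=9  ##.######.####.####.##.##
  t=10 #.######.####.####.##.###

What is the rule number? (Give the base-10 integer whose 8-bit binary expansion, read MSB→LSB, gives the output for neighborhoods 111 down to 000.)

189

  nb ###: next=#  (t=0,i=4, bit7=1)
  nb ##.: next=.  (t=0,i=5, bit6=0)
  nb #.#: next=#  (t=0,i=6, bit5=1)
  nb #..: next=#  (t=0,i=0, bit4=1)
  nb .##: next=#  (t=0,i=3, bit3=1)
  nb .#.: next=#  (t=0,i=24, bit2=1)
  nb ..#: next=.  (t=0,i=2, bit1=0)
  nb ...: next=#  (t=0,i=1, bit0=1)
  bits 10111101 = 189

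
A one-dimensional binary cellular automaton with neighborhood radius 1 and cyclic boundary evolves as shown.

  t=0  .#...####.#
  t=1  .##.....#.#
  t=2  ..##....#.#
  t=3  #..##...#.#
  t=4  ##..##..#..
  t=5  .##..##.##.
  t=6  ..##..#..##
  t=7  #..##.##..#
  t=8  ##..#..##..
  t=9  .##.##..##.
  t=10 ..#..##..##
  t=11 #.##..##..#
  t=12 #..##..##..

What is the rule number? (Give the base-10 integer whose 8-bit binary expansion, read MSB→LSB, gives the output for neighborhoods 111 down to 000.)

  ### -> .   bit 7 = 0  t=0,i=6
  ##. -> #   bit 6 = 1  t=0,i=8
  #.# -> .   bit 5 = 0  t=0,i=0
  #.. -> #   bit 4 = 1  t=0,i=2
  .## -> .   bit 3 = 0  t=0,i=5
  .#. -> #   bit 2 = 1  t=0,i=1
  ..# -> .   bit 1 = 0  t=0,i=4
  ... -> .   bit 0 = 0  t=0,i=3
  bits 01010100 = 84

84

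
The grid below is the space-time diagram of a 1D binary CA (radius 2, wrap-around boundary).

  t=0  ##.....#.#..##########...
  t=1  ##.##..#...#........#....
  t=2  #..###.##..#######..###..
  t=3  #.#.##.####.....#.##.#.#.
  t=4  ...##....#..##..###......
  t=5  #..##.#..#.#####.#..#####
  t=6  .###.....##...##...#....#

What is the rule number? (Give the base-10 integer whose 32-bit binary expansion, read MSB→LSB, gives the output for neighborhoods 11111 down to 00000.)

1648974193

  [31] ##### => .  t=0,i=14
  [30] ####. => #  t=0,i=20
  [29] ###.# => #  t=2,i=5
  [28] ###.. => .  t=0,i=21
  [27] ##.## => .  t=1,i=2
  [26] ##.#. => .  t=3,i=20
  [25] ##..# => #  t=1,i=5
  [24] ##... => .  t=0,i=2
  [23] #.### => .  t=3,i=7
  [22] #.##. => #  t=1,i=3
  [21] #.#.# => .  t=3,i=0
  [20] #.#.. => .  t=0,i=9
  [19] #..## => #  t=0,i=11
  [18] #..#. => .  t=1,i=6
  [17] #...# => .  t=0,i=23
  [16] #.... => #  t=0,i=3
  [15] .#### => .  t=0,i=13
  [14] .###. => #  t=2,i=4
  [13] .##.# => .  t=1,i=1
  [12] .##.. => #  t=0,i=1
  [11] .#.## => #  t=3,i=3
  [10] .#.#. => .  t=0,i=8
  [9] .#..# => .  t=0,i=10
  [8] .#... => #  t=1,i=8
  [7] ..### => .  t=0,i=12
  [6] ..##. => #  t=0,i=0
  [5] ..#.# => #  t=0,i=7
  [4] ..#.. => #  t=1,i=7
  [3] ...## => .  t=0,i=24
  [2] ...#. => .  t=0,i=6
  [1] ....# => .  t=0,i=5
  [0] ..... => #  t=0,i=4
  bits 01100010010010010101100101110001 = 1648974193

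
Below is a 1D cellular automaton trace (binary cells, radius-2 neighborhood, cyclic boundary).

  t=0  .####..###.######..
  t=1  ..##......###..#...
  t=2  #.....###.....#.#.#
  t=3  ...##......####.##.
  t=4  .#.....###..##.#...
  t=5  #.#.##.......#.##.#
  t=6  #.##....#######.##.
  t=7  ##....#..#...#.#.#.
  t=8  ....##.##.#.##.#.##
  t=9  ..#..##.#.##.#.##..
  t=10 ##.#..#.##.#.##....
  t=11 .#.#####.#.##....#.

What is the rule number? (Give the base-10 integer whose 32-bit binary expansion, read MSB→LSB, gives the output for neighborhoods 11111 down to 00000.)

1219799847

  [31] ##### => .  t=0,i=13
  [30] ####. => #  t=0,i=3
  [29] ###.# => .  t=0,i=9
  [28] ###.. => .  t=0,i=4
  [27] ##.## => #  t=0,i=10
  [26] ##.#. => .  t=4,i=14
  [25] ##..# => .  t=0,i=5
  [24] ##... => .  t=0,i=17
  [23] #.### => #  t=0,i=11
  [22] #.##. => .  t=2,i=18
  [21] #.#.# => #  t=2,i=16
  [20] #.#.. => #  t=4,i=15
  [19] #..## => .  t=0,i=6
  [18] #..#. => #  t=1,i=14
  [17] #...# => .  t=0,i=18
  [16] #.... => .  t=1,i=5
  [15] .#### => #  t=0,i=2
  [14] .###. => .  t=0,i=8
  [13] .##.# => #  t=4,i=13
  [12] .##.. => .  t=1,i=3
  [11] .#.## => #  t=2,i=17
  [10] .#.#. => .  t=2,i=15
  [9] .#..# => #  t=7,i=7
  [8] .#... => #  t=1,i=16
  [7] ..### => .  t=0,i=1
  [6] ..##. => .  t=1,i=2
  [5] ..#.# => #  t=2,i=14
  [4] ..#.. => .  t=1,i=15
  [3] ...## => .  t=0,i=0
  [2] ...#. => #  t=2,i=13
  [1] ....# => #  t=1,i=0
  [0] ..... => #  t=1,i=6
  bits 01001000101101001010101100100111 = 1219799847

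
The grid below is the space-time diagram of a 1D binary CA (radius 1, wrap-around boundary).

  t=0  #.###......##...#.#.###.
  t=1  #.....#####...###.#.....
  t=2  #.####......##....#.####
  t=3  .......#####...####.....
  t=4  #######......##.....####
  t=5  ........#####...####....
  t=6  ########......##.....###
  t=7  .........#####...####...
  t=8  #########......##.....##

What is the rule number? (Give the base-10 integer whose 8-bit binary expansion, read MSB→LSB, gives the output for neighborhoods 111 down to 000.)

  nb ###: next=.  (t=0,i=3, bit7=0)
  nb ##.: next=.  (t=0,i=4, bit6=0)
  nb #.#: next=.  (t=0,i=1, bit5=0)
  nb #..: next=.  (t=0,i=5, bit4=0)
  nb .##: next=.  (t=0,i=2, bit3=0)
  nb .#.: next=#  (t=0,i=0, bit2=1)
  nb ..#: next=#  (t=0,i=10, bit1=1)
  nb ...: next=#  (t=0,i=6, bit0=1)
  bits 00000111 = 7

7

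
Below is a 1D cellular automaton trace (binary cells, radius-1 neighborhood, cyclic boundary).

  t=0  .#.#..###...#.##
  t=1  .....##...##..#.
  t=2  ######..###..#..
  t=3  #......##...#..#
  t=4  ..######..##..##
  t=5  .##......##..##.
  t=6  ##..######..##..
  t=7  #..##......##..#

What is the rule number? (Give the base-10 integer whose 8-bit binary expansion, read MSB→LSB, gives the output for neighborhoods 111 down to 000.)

  [7] ### => .  t=0,i=7
  [6] ##. => .  t=0,i=8
  [5] #.# => .  t=0,i=0
  [4] #.. => .  t=0,i=4
  [3] .## => #  t=0,i=6
  [2] .#. => .  t=0,i=1
  [1] ..# => #  t=0,i=5
  [0] ... => #  t=0,i=10
  bits 00001011 = 11

11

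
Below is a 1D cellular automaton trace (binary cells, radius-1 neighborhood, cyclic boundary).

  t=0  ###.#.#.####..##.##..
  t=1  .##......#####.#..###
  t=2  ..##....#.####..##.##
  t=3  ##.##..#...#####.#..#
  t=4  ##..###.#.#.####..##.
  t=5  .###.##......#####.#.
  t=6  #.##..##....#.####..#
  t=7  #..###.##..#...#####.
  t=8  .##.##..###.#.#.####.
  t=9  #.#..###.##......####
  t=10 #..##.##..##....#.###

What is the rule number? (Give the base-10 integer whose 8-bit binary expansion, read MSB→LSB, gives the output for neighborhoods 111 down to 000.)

210

  ###|#  b7=1 t=0,i=1
  ##.|#  b6=1 t=0,i=2
  #.#|.  b5=0 t=0,i=3
  #..|#  b4=1 t=0,i=12
  .##|.  b3=0 t=0,i=0
  .#.|.  b2=0 t=0,i=4
  ..#|#  b1=1 t=0,i=13
  ...|.  b0=0 t=1,i=4
  bits 11010010 = 210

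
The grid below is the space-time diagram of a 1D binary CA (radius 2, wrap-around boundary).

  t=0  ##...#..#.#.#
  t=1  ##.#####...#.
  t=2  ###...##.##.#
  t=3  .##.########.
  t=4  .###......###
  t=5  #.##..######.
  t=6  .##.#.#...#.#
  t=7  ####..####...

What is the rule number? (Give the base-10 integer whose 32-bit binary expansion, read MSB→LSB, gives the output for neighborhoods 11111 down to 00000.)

1582722015

  nb #####: next=.  (t=1,i=5, bit31=0)
  nb ####.: next=#  (t=1,i=6, bit30=1)
  nb ###.#: next=.  (t=4,i=12, bit29=0)
  nb ###..: next=#  (t=0,i=1, bit28=1)
  nb ##.##: next=#  (t=1,i=2, bit27=1)
  nb ##.#.: next=#  (t=5,i=12, bit26=1)
  nb ##..#: next=#  (t=3,i=12, bit25=1)
  nb ##...: next=.  (t=0,i=2, bit24=0)
  nb #.###: next=.  (t=0,i=12, bit23=0)
  nb #.##.: next=#  (t=1,i=0, bit22=1)
  nb #.#.#: next=.  (t=0,i=10, bit21=0)
  nb #.#..: next=#  (t=6,i=6, bit20=1)
  nb #..##: next=.  (t=3,i=0, bit19=0)
  nb #..#.: next=#  (t=0,i=7, bit18=1)
  nb #...#: next=#  (t=0,i=3, bit17=1)
  nb #....: next=.  (t=4,i=5, bit16=0)
  nb .####: next=.  (t=1,i=4, bit15=0)
  nb .###.: next=#  (t=0,i=0, bit14=1)
  nb .##.#: next=#  (t=1,i=1, bit13=1)
  nb .##..: next=.  (t=5,i=3, bit12=0)
  nb .#.##: next=#  (t=0,i=11, bit11=1)
  nb .#.#.: next=.  (t=0,i=9, bit10=0)
  nb .#..#: next=#  (t=0,i=6, bit9=1)
  nb .#...: next=#  (t=6,i=7, bit8=1)
  nb ..###: next=#  (t=4,i=10, bit7=1)
  nb ..##.: next=#  (t=2,i=6, bit6=1)
  nb ..#.#: next=.  (t=0,i=8, bit5=0)
  nb ..#..: next=#  (t=0,i=5, bit4=1)
  nb ...##: next=#  (t=2,i=5, bit3=1)
  nb ...#.: next=#  (t=0,i=4, bit2=1)
  nb ....#: next=#  (t=4,i=8, bit1=1)
  nb .....: next=#  (t=4,i=6, bit0=1)
  bits 01011110010101100110101111011111 = 1582722015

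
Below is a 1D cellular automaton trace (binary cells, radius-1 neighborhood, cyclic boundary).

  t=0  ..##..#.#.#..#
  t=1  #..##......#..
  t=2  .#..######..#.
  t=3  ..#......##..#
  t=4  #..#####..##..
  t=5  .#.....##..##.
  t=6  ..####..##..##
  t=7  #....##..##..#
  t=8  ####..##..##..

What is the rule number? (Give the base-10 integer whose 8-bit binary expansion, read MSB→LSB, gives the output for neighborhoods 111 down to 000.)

  [7] ### => .  t=2,i=5
  [6] ##. => #  t=0,i=3
  [5] #.# => .  t=0,i=7
  [4] #.. => #  t=0,i=0
  [3] .## => .  t=0,i=2
  [2] .#. => .  t=0,i=6
  [1] ..# => .  t=0,i=1
  [0] ... => #  t=1,i=6
  bits 01010001 = 81

81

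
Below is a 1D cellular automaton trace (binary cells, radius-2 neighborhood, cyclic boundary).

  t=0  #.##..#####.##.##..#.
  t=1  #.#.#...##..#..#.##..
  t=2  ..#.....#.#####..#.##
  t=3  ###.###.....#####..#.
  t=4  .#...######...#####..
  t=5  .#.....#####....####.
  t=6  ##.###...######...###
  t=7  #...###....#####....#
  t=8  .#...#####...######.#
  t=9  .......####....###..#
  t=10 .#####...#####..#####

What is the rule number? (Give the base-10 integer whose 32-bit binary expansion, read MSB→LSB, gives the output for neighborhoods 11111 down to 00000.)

  ##### -> #   bit 31 = 1  t=0,i=8
  ####. -> #   bit 30 = 1  t=0,i=9
  ###.# -> .   bit 29 = 0  t=0,i=10
  ###.. -> #   bit 28 = 1  t=2,i=14
  ##.## -> .   bit 27 = 0  t=0,i=11
  ##.#. -> .   bit 26 = 0  t=8,i=19
  ##..# -> #   bit 25 = 1  t=0,i=4
  ##... -> #   bit 24 = 1  t=3,i=7
  #.### -> .   bit 23 = 0  t=2,i=10
  #.##. -> #   bit 22 = 1  t=0,i=2
  #.#.# -> #   bit 21 = 1  t=0,i=0
  #.#.. -> .   bit 20 = 0  t=1,i=4
  #..## -> .   bit 19 = 0  t=0,i=5
  #..#. -> #   bit 18 = 1  t=0,i=18
  #...# -> .   bit 17 = 0  t=1,i=6
  #.... -> #   bit 16 = 1  t=2,i=4
  .#### -> .   bit 15 = 0  t=0,i=7
  .###. -> #   bit 14 = 1  t=3,i=1
  .##.# -> .   bit 13 = 0  t=0,i=13
  .##.. -> .   bit 12 = 0  t=0,i=3
  .#.## -> .   bit 11 = 0  t=0,i=1
  .#.#. -> .   bit 10 = 0  t=0,i=20
  .#..# -> #   bit 9 = 1  t=1,i=13
  .#... -> .   bit 8 = 0  t=1,i=5
  ..### -> .   bit 7 = 0  t=0,i=6
  ..##. -> #   bit 6 = 1  t=1,i=8
  ..#.# -> .   bit 5 = 0  t=0,i=19
  ..#.. -> #   bit 4 = 1  t=1,i=12
  ...## -> .   bit 3 = 0  t=1,i=7
  ...#. -> .   bit 2 = 0  t=2,i=7
  ....# -> #   bit 1 = 1  t=2,i=6
  ..... -> #   bit 0 = 1  t=2,i=5
  bits 11010011011001010100001001010011 = 3546628691

3546628691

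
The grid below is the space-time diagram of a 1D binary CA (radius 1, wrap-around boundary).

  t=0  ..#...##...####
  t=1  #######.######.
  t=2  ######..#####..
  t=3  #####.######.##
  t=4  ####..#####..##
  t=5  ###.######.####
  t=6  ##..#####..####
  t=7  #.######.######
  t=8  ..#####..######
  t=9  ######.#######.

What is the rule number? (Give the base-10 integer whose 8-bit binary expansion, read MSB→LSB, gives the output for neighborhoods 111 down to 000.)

  ###|#  b7=1 t=0,i=12
  ##.|.  b6=0 t=0,i=7
  #.#|.  b5=0 t=1,i=7
  #..|#  b4=1 t=0,i=0
  .##|#  b3=1 t=0,i=6
  .#.|#  b2=1 t=0,i=2
  ..#|#  b1=1 t=0,i=1
  ...|#  b0=1 t=0,i=4
  bits 10011111 = 159

159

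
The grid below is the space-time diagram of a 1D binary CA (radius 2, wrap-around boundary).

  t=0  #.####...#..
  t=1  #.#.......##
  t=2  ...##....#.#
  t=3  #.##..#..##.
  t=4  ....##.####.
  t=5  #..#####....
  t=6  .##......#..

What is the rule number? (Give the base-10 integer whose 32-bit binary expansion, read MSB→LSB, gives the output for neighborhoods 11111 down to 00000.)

177039208

  [31] ##### => .  t=5,i=5
  [30] ####. => .  t=0,i=4
  [29] ###.# => .  t=1,i=0
  [28] ###.. => .  t=0,i=5
  [27] ##.## => #  t=4,i=6
  [26] ##.#. => .  t=1,i=1
  [25] ##..# => #  t=3,i=4
  [24] ##... => .  t=0,i=6
  [23] #.### => #  t=0,i=2
  [22] #.##. => .  t=3,i=2
  [21] #.#.# => .  t=3,i=0
  [20] #.#.. => .  t=1,i=2
  [19] #..## => #  t=3,i=8
  [18] #..#. => #  t=0,i=11
  [17] #...# => .  t=0,i=7
  [16] #.... => #  t=1,i=4
  [15] .#### => .  t=0,i=3
  [14] .###. => #  t=1,i=11
  [13] .##.# => #  t=3,i=10
  [12] .##.. => .  t=2,i=4
  [11] .#.## => .  t=0,i=1
  [10] .#.#. => #  t=2,i=10
  [9] .#..# => #  t=0,i=10
  [8] .#... => #  t=1,i=3
  [7] ..### => .  t=1,i=10
  [6] ..##. => #  t=2,i=3
  [5] ..#.# => #  t=0,i=0
  [4] ..#.. => .  t=0,i=9
  [3] ...## => #  t=1,i=9
  [2] ...#. => .  t=0,i=8
  [1] ....# => .  t=1,i=8
  [0] ..... => .  t=1,i=5
  bits 00001010100011010110011101101000 = 177039208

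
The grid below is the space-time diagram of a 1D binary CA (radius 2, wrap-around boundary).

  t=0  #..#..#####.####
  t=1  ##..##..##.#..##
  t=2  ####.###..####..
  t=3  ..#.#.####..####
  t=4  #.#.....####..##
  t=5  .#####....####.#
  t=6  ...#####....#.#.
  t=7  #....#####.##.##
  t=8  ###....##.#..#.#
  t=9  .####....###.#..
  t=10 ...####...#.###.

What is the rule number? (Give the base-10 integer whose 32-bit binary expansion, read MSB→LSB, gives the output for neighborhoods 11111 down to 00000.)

  nb #####: next=#  (t=0,i=8, bit31=1)
  nb ####.: next=#  (t=0,i=9, bit30=1)
  nb ###.#: next=.  (t=0,i=10, bit29=0)
  nb ###..: next=#  (t=0,i=0, bit28=1)
  nb ##.##: next=#  (t=0,i=11, bit27=1)
  nb ##.#.: next=#  (t=1,i=10, bit26=1)
  nb ##..#: next=#  (t=0,i=1, bit25=1)
  nb ##...: next=#  (t=5,i=6, bit24=1)
  nb #.###: next=.  (t=0,i=12, bit23=0)
  nb #.##.: next=.  (t=7,i=11, bit22=0)
  nb #.#.#: next=.  (t=3,i=4, bit21=0)
  nb #.#..: next=#  (t=1,i=11, bit20=1)
  nb #..##: next=#  (t=0,i=5, bit19=1)
  nb #..#.: next=.  (t=0,i=2, bit18=0)
  nb #...#: next=.  (t=9,i=15, bit17=0)
  nb #....: next=#  (t=4,i=4, bit16=1)
  nb .####: next=.  (t=0,i=7, bit15=0)
  nb .###.: next=#  (t=2,i=6, bit14=1)
  nb .##.#: next=.  (t=1,i=9, bit13=0)
  nb .##..: next=#  (t=1,i=5, bit12=1)
  nb .#.##: next=.  (t=3,i=5, bit11=0)
  nb .#.#.: next=.  (t=3,i=3, bit10=0)
  nb .#..#: next=#  (t=0,i=4, bit9=1)
  nb .#...: next=#  (t=4,i=3, bit8=1)
  nb ..###: next=.  (t=0,i=6, bit7=0)
  nb ..##.: next=.  (t=1,i=4, bit6=0)
  nb ..#.#: next=#  (t=3,i=2, bit5=1)
  nb ..#..: next=.  (t=0,i=3, bit4=0)
  nb ...##: next=.  (t=4,i=7, bit3=0)
  nb ...#.: next=#  (t=6,i=11, bit2=1)
  nb ....#: next=.  (t=4,i=6, bit1=0)
  nb .....: next=#  (t=4,i=5, bit0=1)
  bits 11011111000110010101001100100101 = 3742978853

3742978853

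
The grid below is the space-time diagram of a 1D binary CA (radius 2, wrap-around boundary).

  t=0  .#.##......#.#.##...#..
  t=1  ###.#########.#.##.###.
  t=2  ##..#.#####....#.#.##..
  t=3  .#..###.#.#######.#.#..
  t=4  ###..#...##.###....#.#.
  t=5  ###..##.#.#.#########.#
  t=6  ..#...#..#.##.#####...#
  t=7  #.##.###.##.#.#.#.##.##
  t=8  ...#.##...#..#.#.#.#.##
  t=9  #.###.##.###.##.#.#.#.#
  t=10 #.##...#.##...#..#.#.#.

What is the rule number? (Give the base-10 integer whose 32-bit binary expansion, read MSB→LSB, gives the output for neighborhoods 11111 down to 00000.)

2441183039

  #####|#  b31=1 t=1,i=6
  ####.|.  b30=0 t=1,i=11
  ###.#|.  b29=0 t=1,i=2
  ###..|#  b28=1 t=2,i=10
  ##.##|.  b27=0 t=1,i=3
  ##.#.|.  b26=0 t=1,i=13
  ##..#|.  b25=0 t=2,i=2
  ##...|#  b24=1 t=0,i=5
  #.###|#  b23=1 t=1,i=0
  #.##.|.  b22=0 t=0,i=3
  #.#.#|.  b21=0 t=0,i=13
  #.#..|.  b20=0 t=3,i=20
  #..##|.  b19=0 t=2,i=22
  #..#.|.  b18=0 t=2,i=3
  #...#|.  b17=0 t=0,i=18
  #....|#  b16=1 t=0,i=6
  .####|.  b15=0 t=1,i=5
  .###.|#  b14=1 t=1,i=1
  .##.#|#  b13=1 t=1,i=17
  .##..|#  b12=1 t=0,i=4
  .#.##|#  b11=1 t=0,i=2
  .#.#.|#  b10=1 t=0,i=12
  .#..#|#  b9=1 t=3,i=2
  .#...|#  b8=1 t=0,i=21
  ..###|.  b7=0 t=3,i=4
  ..##.|.  b6=0 t=2,i=0
  ..#.#|#  b5=1 t=0,i=1
  ..#..|#  b4=1 t=0,i=20
  ...##|#  b3=1 t=4,i=8
  ...#.|#  b2=1 t=0,i=0
  ....#|#  b1=1 t=0,i=9
  .....|#  b0=1 t=0,i=7
  bits 10010001100000010111111100111111 = 2441183039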